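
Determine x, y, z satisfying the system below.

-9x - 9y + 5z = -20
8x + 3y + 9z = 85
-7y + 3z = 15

(5, 0, 5)

Forward elimination on [A|b]:
R2 <- R2 - (-8/9)*R1:  [     0     -5  121/9  605/9 ]
R3 <- R3 - (7/5)*R2:  [       0        0  -712/45   -712/9 ]
Row echelon form:
[ -9  -9        5  |     -20 ]
[  0  -5    121/9  |   605/9 ]
[  0   0  -712/45  |  -712/9 ]
Back-substitution:
z = (-712/9) / (-712/45) = 5
y = (605/9 - (121/9)*(5)) / -5 = 0
x = (-20 - (-9)*(0) - (5)*(5)) / -9 = 5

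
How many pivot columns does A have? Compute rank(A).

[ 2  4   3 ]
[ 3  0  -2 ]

rank(A) = 2

Row reduction:
R2 <- R2 - (3/2)*R1:  [     0     -6  -13/2 ]
Row echelon form:
[ 2   4      3 ]
[ 0  -6  -13/2 ]
Nonzero rows / pivot columns: 2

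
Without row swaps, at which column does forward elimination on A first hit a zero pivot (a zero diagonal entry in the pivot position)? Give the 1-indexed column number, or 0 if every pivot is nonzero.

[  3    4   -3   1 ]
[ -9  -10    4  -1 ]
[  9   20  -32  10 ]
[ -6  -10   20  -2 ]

first zero-pivot column = 0

Naive forward elimination:
R2 <- R2 - (-3)*R1:  [  0   2  -5   2 ]
R3 <- R3 - (3)*R1:  [   0    8  -23    7 ]
R4 <- R4 - (-2)*R1:  [  0  -2  14   0 ]
R3 <- R3 - (4)*R2:  [  0   0  -3  -1 ]
R4 <- R4 - (-1)*R2:  [ 0  0  9  2 ]
R4 <- R4 - (-3)*R3:  [  0   0   0  -1 ]
All pivots nonzero; naive elimination completes without hitting a zero pivot.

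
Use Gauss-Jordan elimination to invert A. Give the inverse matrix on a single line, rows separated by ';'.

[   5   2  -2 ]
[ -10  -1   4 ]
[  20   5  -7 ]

inverse = [-13/15 4/15 2/5; 2/3 1/3 0; -2 1 1]

Gauss-Jordan on [A | I]:
R1 <- (1/5)*R1:  [    1   2/5  -2/5  |   1/5     0     0 ]
R2 <- R2 - (-10)*R1:  [ 0  3  0  |  2  1  0 ]
R3 <- R3 - (20)*R1:  [  0  -3   1  |  -4   0   1 ]
R2 <- (1/3)*R2:  [   0    1    0  |  2/3  1/3    0 ]
R1 <- R1 - (2/5)*R2:  [     1      0   -2/5  |  -1/15  -2/15      0 ]
R3 <- R3 - (-3)*R2:  [  0   0   1  |  -2   1   1 ]
R1 <- R1 - (-2/5)*R3:  [      1       0       0  |  -13/15    4/15     2/5 ]
Right block of [I | A^{-1}] is the inverse:
[ -13/15  4/15  2/5 ]
[    2/3   1/3    0 ]
[     -2     1    1 ]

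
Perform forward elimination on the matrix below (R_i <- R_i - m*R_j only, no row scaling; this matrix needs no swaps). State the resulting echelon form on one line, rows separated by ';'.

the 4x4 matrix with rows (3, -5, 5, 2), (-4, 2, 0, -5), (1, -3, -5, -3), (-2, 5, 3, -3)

REF = [3 -5 5 2; 0 -14/3 20/3 -7/3; 0 0 -60/7 -3; 0 0 0 -111/20]

Forward elimination:
R2 <- R2 - (-4/3)*R1:  [     0  -14/3   20/3   -7/3 ]
R3 <- R3 - (1/3)*R1:  [     0   -4/3  -20/3  -11/3 ]
R4 <- R4 - (-2/3)*R1:  [    0   5/3  19/3  -5/3 ]
R3 <- R3 - (2/7)*R2:  [     0      0  -60/7     -3 ]
R4 <- R4 - (-5/14)*R2:  [    0     0  61/7  -5/2 ]
R4 <- R4 - (-61/60)*R3:  [       0        0        0  -111/20 ]
Row echelon form:
[ 3     -5      5        2 ]
[ 0  -14/3   20/3     -7/3 ]
[ 0      0  -60/7       -3 ]
[ 0      0      0  -111/20 ]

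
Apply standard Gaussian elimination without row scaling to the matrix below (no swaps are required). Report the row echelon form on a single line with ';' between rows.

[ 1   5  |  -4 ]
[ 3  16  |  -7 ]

REF = [1 5 -4; 0 1 5]

Forward elimination:
R2 <- R2 - (3)*R1:  [ 0  1  5 ]
Row echelon form:
[ 1  5  |  -4 ]
[ 0  1  |   5 ]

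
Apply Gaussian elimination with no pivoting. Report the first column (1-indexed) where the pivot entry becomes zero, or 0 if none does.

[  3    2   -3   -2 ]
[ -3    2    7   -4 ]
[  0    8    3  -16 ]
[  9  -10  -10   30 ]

first zero-pivot column = 4

Naive forward elimination:
R2 <- R2 - (-1)*R1:  [  0   4   4  -6 ]
R4 <- R4 - (3)*R1:  [   0  -16   -1   36 ]
R3 <- R3 - (2)*R2:  [  0   0  -5  -4 ]
R4 <- R4 - (-4)*R2:  [  0   0  15  12 ]
R4 <- R4 - (-3)*R3:  [ 0  0  0  0 ]
Matrix at this point:
[ 3  2  -3  -2 ]
[ 0  4   4  -6 ]
[ 0  0  -5  -4 ]
[ 0  0   0   0 ]
Pivot entry (4,4) in the last row is zero and there are no rows below to swap with -> zero pivot in column 4 (A is singular).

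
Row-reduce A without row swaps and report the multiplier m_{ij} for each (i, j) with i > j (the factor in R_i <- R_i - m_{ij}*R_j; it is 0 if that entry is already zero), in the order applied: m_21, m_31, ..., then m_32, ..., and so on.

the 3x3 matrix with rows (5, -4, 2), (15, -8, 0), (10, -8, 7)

multipliers: 3, 2, 0

Forward elimination:
R2 <- R2 - (3)*R1:  [  0   4  -6 ]
R3 <- R3 - (2)*R1:  [ 0  0  3 ]
R3: entry in column 2 is already 0 -> m_{32} = 0 (no row operation needed)
Multipliers (in order of application): m_{21} = 3, m_{31} = 2, m_{32} = 0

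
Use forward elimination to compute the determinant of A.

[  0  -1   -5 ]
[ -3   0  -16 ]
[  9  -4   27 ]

Forward elimination:
R1 <-> R2   (pivot in column 1 was zero)
[ -3   0  -16 ]
[  0  -1   -5 ]
[  9  -4   27 ]
R3 <- R3 - (-3)*R1:  [   0   -4  -21 ]
R3 <- R3 - (4)*R2:  [  0   0  -1 ]
Upper-triangular form:
[ -3   0  -16 ]
[  0  -1   -5 ]
[  0   0   -1 ]
det(A) = (-1)^1 * (-3) * (-1) * (-1) = 3  (1 row swap -> sign -1)

det(A) = 3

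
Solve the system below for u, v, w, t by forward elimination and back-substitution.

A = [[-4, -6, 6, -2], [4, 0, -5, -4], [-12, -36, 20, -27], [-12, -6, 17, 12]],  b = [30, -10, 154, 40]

Forward elimination on [A|b]:
R2 <- R2 - (-1)*R1:  [  0  -6   1  -6  20 ]
R3 <- R3 - (3)*R1:  [   0  -18    2  -21   64 ]
R4 <- R4 - (3)*R1:  [   0   12   -1   18  -50 ]
R3 <- R3 - (3)*R2:  [  0   0  -1  -3   4 ]
R4 <- R4 - (-2)*R2:  [   0    0    1    6  -10 ]
R4 <- R4 - (-1)*R3:  [  0   0   0   3  -6 ]
Row echelon form:
[ -4  -6   6  -2  |  30 ]
[  0  -6   1  -6  |  20 ]
[  0   0  -1  -3  |   4 ]
[  0   0   0   3  |  -6 ]
Back-substitution:
t = (-6) / 3 = -2
w = (4 - (-3)*(-2)) / -1 = 2
v = (20 - (1)*(2) - (-6)*(-2)) / -6 = -1
u = (30 - (-6)*(-1) - (6)*(2) - (-2)*(-2)) / -4 = -2

(-2, -1, 2, -2)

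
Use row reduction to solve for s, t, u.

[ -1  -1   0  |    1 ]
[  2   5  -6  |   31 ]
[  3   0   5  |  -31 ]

Forward elimination on [A|b]:
R2 <- R2 - (-2)*R1:  [  0   3  -6  33 ]
R3 <- R3 - (-3)*R1:  [   0   -3    5  -28 ]
R3 <- R3 - (-1)*R2:  [  0   0  -1   5 ]
Row echelon form:
[ -1  -1   0  |   1 ]
[  0   3  -6  |  33 ]
[  0   0  -1  |   5 ]
Back-substitution:
u = (5) / -1 = -5
t = (33 - (-6)*(-5)) / 3 = 1
s = (1 - (-1)*(1)) / -1 = -2

(-2, 1, -5)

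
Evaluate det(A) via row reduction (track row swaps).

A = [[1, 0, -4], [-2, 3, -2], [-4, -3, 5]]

det(A) = -63

Forward elimination:
R2 <- R2 - (-2)*R1:  [   0    3  -10 ]
R3 <- R3 - (-4)*R1:  [   0   -3  -11 ]
R3 <- R3 - (-1)*R2:  [   0    0  -21 ]
Upper-triangular form:
[ 1  0   -4 ]
[ 0  3  -10 ]
[ 0  0  -21 ]
det(A) = (-1)^0 * (1) * (3) * (-21) = -63  (0 row swaps -> sign +1)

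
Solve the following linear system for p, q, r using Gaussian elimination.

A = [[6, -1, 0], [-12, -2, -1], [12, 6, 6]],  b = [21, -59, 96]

Forward elimination on [A|b]:
R2 <- R2 - (-2)*R1:  [   0   -4   -1  -17 ]
R3 <- R3 - (2)*R1:  [  0   8   6  54 ]
R3 <- R3 - (-2)*R2:  [  0   0   4  20 ]
Row echelon form:
[ 6  -1   0  |   21 ]
[ 0  -4  -1  |  -17 ]
[ 0   0   4  |   20 ]
Back-substitution:
r = (20) / 4 = 5
q = (-17 - (-1)*(5)) / -4 = 3
p = (21 - (-1)*(3)) / 6 = 4

(4, 3, 5)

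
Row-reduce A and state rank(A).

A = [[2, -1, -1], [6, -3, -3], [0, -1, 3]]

Row reduction:
R2 <- R2 - (3)*R1:  [ 0  0  0 ]
R2 <-> R3   (pivot in column 2 was zero)
[ 2  -1  -1 ]
[ 0  -1   3 ]
[ 0   0   0 ]
Row echelon form:
[ 2  -1  -1 ]
[ 0  -1   3 ]
[ 0   0   0 ]
Nonzero rows / pivot columns: 2

rank(A) = 2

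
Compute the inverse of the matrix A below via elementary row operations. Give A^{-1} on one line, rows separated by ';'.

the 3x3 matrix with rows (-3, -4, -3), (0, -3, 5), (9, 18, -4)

Gauss-Jordan on [A | I]:
R1 <- (1/-3)*R1:  [    1   4/3     1  |  -1/3     0     0 ]
R3 <- R3 - (9)*R1:  [   0    6  -13  |    3    0    1 ]
R2 <- (1/-3)*R2:  [    0     1  -5/3  |     0  -1/3     0 ]
R1 <- R1 - (4/3)*R2:  [    1     0  29/9  |  -1/3   4/9     0 ]
R3 <- R3 - (6)*R2:  [  0   0  -3  |   3   2   1 ]
R3 <- (1/-3)*R3:  [    0     0     1  |    -1  -2/3  -1/3 ]
R1 <- R1 - (29/9)*R3:  [     1      0      0  |   26/9  70/27  29/27 ]
R2 <- R2 - (-5/3)*R3:  [     0      1      0  |   -5/3  -13/9   -5/9 ]
Right block of [I | A^{-1}] is the inverse:
[ 26/9  70/27  29/27 ]
[ -5/3  -13/9   -5/9 ]
[   -1   -2/3   -1/3 ]

inverse = [26/9 70/27 29/27; -5/3 -13/9 -5/9; -1 -2/3 -1/3]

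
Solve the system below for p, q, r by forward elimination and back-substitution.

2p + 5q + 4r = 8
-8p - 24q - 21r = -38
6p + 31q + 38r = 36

Forward elimination on [A|b]:
R2 <- R2 - (-4)*R1:  [  0  -4  -5  -6 ]
R3 <- R3 - (3)*R1:  [  0  16  26  12 ]
R3 <- R3 - (-4)*R2:  [   0    0    6  -12 ]
Row echelon form:
[ 2   5   4  |    8 ]
[ 0  -4  -5  |   -6 ]
[ 0   0   6  |  -12 ]
Back-substitution:
r = (-12) / 6 = -2
q = (-6 - (-5)*(-2)) / -4 = 4
p = (8 - (5)*(4) - (4)*(-2)) / 2 = -2

(-2, 4, -2)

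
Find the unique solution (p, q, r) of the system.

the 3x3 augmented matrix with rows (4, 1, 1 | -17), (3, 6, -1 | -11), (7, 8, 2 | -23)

(-5, 1, 2)

Forward elimination on [A|b]:
R2 <- R2 - (3/4)*R1:  [    0  21/4  -7/4   7/4 ]
R3 <- R3 - (7/4)*R1:  [    0  25/4   1/4  27/4 ]
R3 <- R3 - (25/21)*R2:  [    0     0   7/3  14/3 ]
Row echelon form:
[ 4     1     1  |   -17 ]
[ 0  21/4  -7/4  |   7/4 ]
[ 0     0   7/3  |  14/3 ]
Back-substitution:
r = (14/3) / (7/3) = 2
q = (7/4 - (-7/4)*(2)) / (21/4) = 1
p = (-17 - (1)*(1) - (1)*(2)) / 4 = -5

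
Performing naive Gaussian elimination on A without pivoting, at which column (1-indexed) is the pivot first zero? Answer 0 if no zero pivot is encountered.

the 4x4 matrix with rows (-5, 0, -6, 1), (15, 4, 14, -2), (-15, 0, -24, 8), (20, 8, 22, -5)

Naive forward elimination:
R2 <- R2 - (-3)*R1:  [  0   4  -4   1 ]
R3 <- R3 - (3)*R1:  [  0   0  -6   5 ]
R4 <- R4 - (-4)*R1:  [  0   8  -2  -1 ]
R4 <- R4 - (2)*R2:  [  0   0   6  -3 ]
R4 <- R4 - (-1)*R3:  [ 0  0  0  2 ]
All pivots nonzero; naive elimination completes without hitting a zero pivot.

first zero-pivot column = 0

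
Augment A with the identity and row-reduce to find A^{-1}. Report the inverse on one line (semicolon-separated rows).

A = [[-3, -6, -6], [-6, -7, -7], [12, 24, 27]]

inverse = [7/15 -2/5 0; -26/15 1/5 -1/3; 4/3 0 1/3]

Gauss-Jordan on [A | I]:
R1 <- (1/-3)*R1:  [    1     2     2  |  -1/3     0     0 ]
R2 <- R2 - (-6)*R1:  [  0   5   5  |  -2   1   0 ]
R3 <- R3 - (12)*R1:  [ 0  0  3  |  4  0  1 ]
R2 <- (1/5)*R2:  [    0     1     1  |  -2/5   1/5     0 ]
R1 <- R1 - (2)*R2:  [    1     0     0  |  7/15  -2/5     0 ]
R3 <- (1/3)*R3:  [   0    0    1  |  4/3    0  1/3 ]
R2 <- R2 - (1)*R3:  [      0       1       0  |  -26/15     1/5    -1/3 ]
Right block of [I | A^{-1}] is the inverse:
[   7/15  -2/5     0 ]
[ -26/15   1/5  -1/3 ]
[    4/3     0   1/3 ]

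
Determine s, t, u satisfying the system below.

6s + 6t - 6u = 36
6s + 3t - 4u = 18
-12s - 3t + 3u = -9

Forward elimination on [A|b]:
R2 <- R2 - (1)*R1:  [   0   -3    2  -18 ]
R3 <- R3 - (-2)*R1:  [  0   9  -9  63 ]
R3 <- R3 - (-3)*R2:  [  0   0  -3   9 ]
Row echelon form:
[ 6   6  -6  |   36 ]
[ 0  -3   2  |  -18 ]
[ 0   0  -3  |    9 ]
Back-substitution:
u = (9) / -3 = -3
t = (-18 - (2)*(-3)) / -3 = 4
s = (36 - (6)*(4) - (-6)*(-3)) / 6 = -1

(-1, 4, -3)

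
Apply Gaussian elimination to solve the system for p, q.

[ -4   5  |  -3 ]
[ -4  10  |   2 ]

(2, 1)

Forward elimination on [A|b]:
R2 <- R2 - (1)*R1:  [ 0  5  5 ]
Row echelon form:
[ -4  5  |  -3 ]
[  0  5  |   5 ]
Back-substitution:
q = (5) / 5 = 1
p = (-3 - (5)*(1)) / -4 = 2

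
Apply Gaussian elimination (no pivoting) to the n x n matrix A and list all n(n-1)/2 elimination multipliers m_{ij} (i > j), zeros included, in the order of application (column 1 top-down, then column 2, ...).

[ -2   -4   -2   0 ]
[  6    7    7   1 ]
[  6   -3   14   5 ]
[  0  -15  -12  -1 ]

multipliers: -3, -3, 0, 3, 3, -3

Forward elimination:
R2 <- R2 - (-3)*R1:  [  0  -5   1   1 ]
R3 <- R3 - (-3)*R1:  [   0  -15    8    5 ]
R4: entry in column 1 is already 0 -> m_{41} = 0 (no row operation needed)
R3 <- R3 - (3)*R2:  [ 0  0  5  2 ]
R4 <- R4 - (3)*R2:  [   0    0  -15   -4 ]
R4 <- R4 - (-3)*R3:  [ 0  0  0  2 ]
Multipliers (in order of application): m_{21} = -3, m_{31} = -3, m_{41} = 0, m_{32} = 3, m_{42} = 3, m_{43} = -3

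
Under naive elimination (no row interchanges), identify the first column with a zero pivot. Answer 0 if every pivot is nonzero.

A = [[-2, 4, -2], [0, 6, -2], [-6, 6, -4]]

Naive forward elimination:
R3 <- R3 - (3)*R1:  [  0  -6   2 ]
R3 <- R3 - (-1)*R2:  [ 0  0  0 ]
Matrix at this point:
[ -2  4  -2 ]
[  0  6  -2 ]
[  0  0   0 ]
Pivot entry (3,3) in the last row is zero and there are no rows below to swap with -> zero pivot in column 3 (A is singular).

first zero-pivot column = 3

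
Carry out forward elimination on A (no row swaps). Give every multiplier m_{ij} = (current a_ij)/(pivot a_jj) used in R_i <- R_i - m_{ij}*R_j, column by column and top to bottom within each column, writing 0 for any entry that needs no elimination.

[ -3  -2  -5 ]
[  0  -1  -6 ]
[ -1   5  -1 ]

multipliers: 0, 1/3, -17/3

Forward elimination:
R2: entry in column 1 is already 0 -> m_{21} = 0 (no row operation needed)
R3 <- R3 - (1/3)*R1:  [    0  17/3   2/3 ]
R3 <- R3 - (-17/3)*R2:  [      0       0  -100/3 ]
Multipliers (in order of application): m_{21} = 0, m_{31} = 1/3, m_{32} = -17/3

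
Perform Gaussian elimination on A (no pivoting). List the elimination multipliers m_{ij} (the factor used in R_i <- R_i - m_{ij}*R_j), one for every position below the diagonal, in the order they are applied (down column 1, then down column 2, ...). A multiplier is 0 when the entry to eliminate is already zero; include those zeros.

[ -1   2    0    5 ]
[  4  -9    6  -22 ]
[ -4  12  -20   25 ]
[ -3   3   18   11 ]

multipliers: -4, 4, 3, -4, 3, 0

Forward elimination:
R2 <- R2 - (-4)*R1:  [  0  -1   6  -2 ]
R3 <- R3 - (4)*R1:  [   0    4  -20    5 ]
R4 <- R4 - (3)*R1:  [  0  -3  18  -4 ]
R3 <- R3 - (-4)*R2:  [  0   0   4  -3 ]
R4 <- R4 - (3)*R2:  [ 0  0  0  2 ]
R4: entry in column 3 is already 0 -> m_{43} = 0 (no row operation needed)
Multipliers (in order of application): m_{21} = -4, m_{31} = 4, m_{41} = 3, m_{32} = -4, m_{42} = 3, m_{43} = 0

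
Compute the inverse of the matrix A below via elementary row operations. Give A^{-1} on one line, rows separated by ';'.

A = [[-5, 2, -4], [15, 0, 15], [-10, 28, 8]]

Gauss-Jordan on [A | I]:
R1 <- (1/-5)*R1:  [    1  -2/5   4/5  |  -1/5     0     0 ]
R2 <- R2 - (15)*R1:  [ 0  6  3  |  3  1  0 ]
R3 <- R3 - (-10)*R1:  [  0  24  16  |  -2   0   1 ]
R2 <- (1/6)*R2:  [   0    1  1/2  |  1/2  1/6    0 ]
R1 <- R1 - (-2/5)*R2:  [    1     0     1  |     0  1/15     0 ]
R3 <- R3 - (24)*R2:  [   0    0    4  |  -14   -4    1 ]
R3 <- (1/4)*R3:  [    0     0     1  |  -7/2    -1   1/4 ]
R1 <- R1 - (1)*R3:  [     1      0      0  |    7/2  16/15   -1/4 ]
R2 <- R2 - (1/2)*R3:  [    0     1     0  |   9/4   2/3  -1/8 ]
Right block of [I | A^{-1}] is the inverse:
[  7/2  16/15  -1/4 ]
[  9/4    2/3  -1/8 ]
[ -7/2     -1   1/4 ]

inverse = [7/2 16/15 -1/4; 9/4 2/3 -1/8; -7/2 -1 1/4]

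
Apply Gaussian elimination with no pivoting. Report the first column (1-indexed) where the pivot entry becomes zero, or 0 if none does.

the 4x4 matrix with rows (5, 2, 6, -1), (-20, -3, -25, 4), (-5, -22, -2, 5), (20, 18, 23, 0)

first zero-pivot column = 3

Naive forward elimination:
R2 <- R2 - (-4)*R1:  [  0   5  -1   0 ]
R3 <- R3 - (-1)*R1:  [   0  -20    4    4 ]
R4 <- R4 - (4)*R1:  [  0  10  -1   4 ]
R3 <- R3 - (-4)*R2:  [ 0  0  0  4 ]
R4 <- R4 - (2)*R2:  [ 0  0  1  4 ]
Matrix at this point:
[ 5  2   6  -1 ]
[ 0  5  -1   0 ]
[ 0  0   0   4 ]
[ 0  0   1   4 ]
Pivot entry (3,3) is zero but row 4 has 1 in column 3 -> naive elimination stops; a row interchange (e.g. R3 <-> R4) would be required here.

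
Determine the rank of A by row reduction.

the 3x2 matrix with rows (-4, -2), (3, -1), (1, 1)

Row reduction:
R2 <- R2 - (-3/4)*R1:  [    0  -5/2 ]
R3 <- R3 - (-1/4)*R1:  [   0  1/2 ]
R3 <- R3 - (-1/5)*R2:  [ 0  0 ]
Row echelon form:
[ -4    -2 ]
[  0  -5/2 ]
[  0     0 ]
Nonzero rows / pivot columns: 2

rank(A) = 2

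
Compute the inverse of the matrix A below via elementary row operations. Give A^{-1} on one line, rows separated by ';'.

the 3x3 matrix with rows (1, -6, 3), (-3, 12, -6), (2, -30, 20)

inverse = [-2 -1 0; -8/5 -7/15 1/10; -11/5 -3/5 1/5]

Gauss-Jordan on [A | I]:
R2 <- R2 - (-3)*R1:  [  0  -6   3  |   3   1   0 ]
R3 <- R3 - (2)*R1:  [   0  -18   14  |   -2    0    1 ]
R2 <- (1/-6)*R2:  [    0     1  -1/2  |  -1/2  -1/6     0 ]
R1 <- R1 - (-6)*R2:  [  1   0   0  |  -2  -1   0 ]
R3 <- R3 - (-18)*R2:  [   0    0    5  |  -11   -3    1 ]
R3 <- (1/5)*R3:  [     0      0      1  |  -11/5   -3/5    1/5 ]
R2 <- R2 - (-1/2)*R3:  [     0      1      0  |   -8/5  -7/15   1/10 ]
Right block of [I | A^{-1}] is the inverse:
[    -2     -1     0 ]
[  -8/5  -7/15  1/10 ]
[ -11/5   -3/5   1/5 ]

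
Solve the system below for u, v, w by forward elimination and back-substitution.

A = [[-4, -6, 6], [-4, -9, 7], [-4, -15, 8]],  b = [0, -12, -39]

(-3, 5, 3)

Forward elimination on [A|b]:
R2 <- R2 - (1)*R1:  [   0   -3    1  -12 ]
R3 <- R3 - (1)*R1:  [   0   -9    2  -39 ]
R3 <- R3 - (3)*R2:  [  0   0  -1  -3 ]
Row echelon form:
[ -4  -6   6  |    0 ]
[  0  -3   1  |  -12 ]
[  0   0  -1  |   -3 ]
Back-substitution:
w = (-3) / -1 = 3
v = (-12 - (1)*(3)) / -3 = 5
u = (0 - (-6)*(5) - (6)*(3)) / -4 = -3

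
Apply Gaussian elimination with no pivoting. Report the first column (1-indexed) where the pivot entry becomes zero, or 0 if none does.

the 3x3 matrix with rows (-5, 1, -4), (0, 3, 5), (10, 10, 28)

Naive forward elimination:
R3 <- R3 - (-2)*R1:  [  0  12  20 ]
R3 <- R3 - (4)*R2:  [ 0  0  0 ]
Matrix at this point:
[ -5  1  -4 ]
[  0  3   5 ]
[  0  0   0 ]
Pivot entry (3,3) in the last row is zero and there are no rows below to swap with -> zero pivot in column 3 (A is singular).

first zero-pivot column = 3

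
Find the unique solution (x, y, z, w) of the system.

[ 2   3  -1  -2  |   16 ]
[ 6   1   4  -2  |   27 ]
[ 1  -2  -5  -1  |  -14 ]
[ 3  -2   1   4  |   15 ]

(4, 5, 1, 3)

Forward elimination on [A|b]:
R2 <- R2 - (3)*R1:  [   0   -8    7    4  -21 ]
R3 <- R3 - (1/2)*R1:  [    0  -7/2  -9/2     0   -22 ]
R4 <- R4 - (3/2)*R1:  [     0  -13/2    5/2      7     -9 ]
R3 <- R3 - (7/16)*R2:  [       0        0  -121/16     -7/4  -205/16 ]
R4 <- R4 - (13/16)*R2:  [      0       0  -51/16    15/4  129/16 ]
R4 <- R4 - (51/121)*R3:  [        0         0         0   543/121  1629/121 ]
Row echelon form:
[ 2   3       -1       -2  |        16 ]
[ 0  -8        7        4  |       -21 ]
[ 0   0  -121/16     -7/4  |   -205/16 ]
[ 0   0        0  543/121  |  1629/121 ]
Back-substitution:
w = (1629/121) / (543/121) = 3
z = (-205/16 - (-7/4)*(3)) / (-121/16) = 1
y = (-21 - (7)*(1) - (4)*(3)) / -8 = 5
x = (16 - (3)*(5) - (-1)*(1) - (-2)*(3)) / 2 = 4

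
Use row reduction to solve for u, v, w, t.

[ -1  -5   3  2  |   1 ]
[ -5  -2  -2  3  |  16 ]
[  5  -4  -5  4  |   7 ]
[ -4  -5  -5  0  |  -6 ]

Forward elimination on [A|b]:
R2 <- R2 - (5)*R1:  [   0   23  -17   -7   11 ]
R3 <- R3 - (-5)*R1:  [   0  -29   10   14   12 ]
R4 <- R4 - (4)*R1:  [   0   15  -17   -8  -10 ]
R3 <- R3 - (-29/23)*R2:  [       0        0  -263/23   119/23   595/23 ]
R4 <- R4 - (15/23)*R2:  [       0        0  -136/23   -79/23  -395/23 ]
R4 <- R4 - (136/263)*R3:  [         0          0          0  -1607/263  -8035/263 ]
Row echelon form:
[ -1  -5        3          2  |          1 ]
[  0  23      -17         -7  |         11 ]
[  0   0  -263/23     119/23  |     595/23 ]
[  0   0        0  -1607/263  |  -8035/263 ]
Back-substitution:
t = (-8035/263) / (-1607/263) = 5
w = (595/23 - (119/23)*(5)) / (-263/23) = 0
v = (11 - (-17)*(0) - (-7)*(5)) / 23 = 2
u = (1 - (-5)*(2) - (3)*(0) - (2)*(5)) / -1 = -1

(-1, 2, 0, 5)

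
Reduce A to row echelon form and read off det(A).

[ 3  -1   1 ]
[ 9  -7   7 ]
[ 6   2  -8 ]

Forward elimination:
R2 <- R2 - (3)*R1:  [  0  -4   4 ]
R3 <- R3 - (2)*R1:  [   0    4  -10 ]
R3 <- R3 - (-1)*R2:  [  0   0  -6 ]
Upper-triangular form:
[ 3  -1   1 ]
[ 0  -4   4 ]
[ 0   0  -6 ]
det(A) = (-1)^0 * (3) * (-4) * (-6) = 72  (0 row swaps -> sign +1)

det(A) = 72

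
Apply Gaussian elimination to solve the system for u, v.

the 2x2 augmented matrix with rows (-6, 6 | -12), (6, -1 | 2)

Forward elimination on [A|b]:
R2 <- R2 - (-1)*R1:  [   0    5  -10 ]
Row echelon form:
[ -6  6  |  -12 ]
[  0  5  |  -10 ]
Back-substitution:
v = (-10) / 5 = -2
u = (-12 - (6)*(-2)) / -6 = 0

(0, -2)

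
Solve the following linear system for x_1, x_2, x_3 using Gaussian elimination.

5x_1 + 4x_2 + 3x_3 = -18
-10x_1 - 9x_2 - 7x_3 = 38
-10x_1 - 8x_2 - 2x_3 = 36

(-2, -2, 0)

Forward elimination on [A|b]:
R2 <- R2 - (-2)*R1:  [  0  -1  -1   2 ]
R3 <- R3 - (-2)*R1:  [ 0  0  4  0 ]
Row echelon form:
[ 5   4   3  |  -18 ]
[ 0  -1  -1  |    2 ]
[ 0   0   4  |    0 ]
Back-substitution:
x_3 = (0) / 4 = 0
x_2 = (2 - (-1)*(0)) / -1 = -2
x_1 = (-18 - (4)*(-2) - (3)*(0)) / 5 = -2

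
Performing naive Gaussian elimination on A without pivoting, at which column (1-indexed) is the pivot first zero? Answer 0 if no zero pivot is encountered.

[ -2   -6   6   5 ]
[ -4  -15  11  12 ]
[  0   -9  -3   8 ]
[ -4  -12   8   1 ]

first zero-pivot column = 3

Naive forward elimination:
R2 <- R2 - (2)*R1:  [  0  -3  -1   2 ]
R4 <- R4 - (2)*R1:  [  0   0  -4  -9 ]
R3 <- R3 - (3)*R2:  [ 0  0  0  2 ]
Matrix at this point:
[ -2  -6   6   5 ]
[  0  -3  -1   2 ]
[  0   0   0   2 ]
[  0   0  -4  -9 ]
Pivot entry (3,3) is zero but row 4 has -4 in column 3 -> naive elimination stops; a row interchange (e.g. R3 <-> R4) would be required here.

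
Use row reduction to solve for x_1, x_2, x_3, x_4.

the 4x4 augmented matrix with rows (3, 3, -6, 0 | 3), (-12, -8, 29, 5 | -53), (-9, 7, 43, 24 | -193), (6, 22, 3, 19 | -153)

(5, -4, 0, -5)

Forward elimination on [A|b]:
R2 <- R2 - (-4)*R1:  [   0    4    5    5  -41 ]
R3 <- R3 - (-3)*R1:  [    0    16    25    24  -184 ]
R4 <- R4 - (2)*R1:  [    0    16    15    19  -159 ]
R3 <- R3 - (4)*R2:  [   0    0    5    4  -20 ]
R4 <- R4 - (4)*R2:  [  0   0  -5  -1   5 ]
R4 <- R4 - (-1)*R3:  [   0    0    0    3  -15 ]
Row echelon form:
[ 3  3  -6  0  |    3 ]
[ 0  4   5  5  |  -41 ]
[ 0  0   5  4  |  -20 ]
[ 0  0   0  3  |  -15 ]
Back-substitution:
x_4 = (-15) / 3 = -5
x_3 = (-20 - (4)*(-5)) / 5 = 0
x_2 = (-41 - (5)*(0) - (5)*(-5)) / 4 = -4
x_1 = (3 - (3)*(-4) - (-6)*(0)) / 3 = 5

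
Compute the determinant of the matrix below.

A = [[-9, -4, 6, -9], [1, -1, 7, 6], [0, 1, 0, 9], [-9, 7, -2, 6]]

Forward elimination:
R2 <- R2 - (-1/9)*R1:  [     0  -13/9   23/3      5 ]
R4 <- R4 - (1)*R1:  [  0  11  -8  15 ]
R3 <- R3 - (-9/13)*R2:  [      0       0   69/13  162/13 ]
R4 <- R4 - (-99/13)*R2:  [      0       0  655/13  690/13 ]
R4 <- R4 - (655/69)*R3:  [        0         0         0  -1500/23 ]
Upper-triangular form:
[ -9     -4      6        -9 ]
[  0  -13/9   23/3         5 ]
[  0      0  69/13    162/13 ]
[  0      0      0  -1500/23 ]
det(A) = (-1)^0 * (-9) * (-13/9) * (69/13) * (-1500/23) = -4500  (0 row swaps -> sign +1)

det(A) = -4500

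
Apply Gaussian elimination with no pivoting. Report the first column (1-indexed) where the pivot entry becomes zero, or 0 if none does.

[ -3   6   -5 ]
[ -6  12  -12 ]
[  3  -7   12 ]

Naive forward elimination:
R2 <- R2 - (2)*R1:  [  0   0  -2 ]
R3 <- R3 - (-1)*R1:  [  0  -1   7 ]
Matrix at this point:
[ -3   6  -5 ]
[  0   0  -2 ]
[  0  -1   7 ]
Pivot entry (2,2) is zero but row 3 has -1 in column 2 -> naive elimination stops; a row interchange (e.g. R2 <-> R3) would be required here.

first zero-pivot column = 2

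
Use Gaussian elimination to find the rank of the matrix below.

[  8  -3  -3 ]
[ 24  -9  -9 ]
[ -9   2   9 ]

rank(A) = 2

Row reduction:
R2 <- R2 - (3)*R1:  [ 0  0  0 ]
R3 <- R3 - (-9/8)*R1:  [     0  -11/8   45/8 ]
R2 <-> R3   (pivot in column 2 was zero)
[ 8     -3    -3 ]
[ 0  -11/8  45/8 ]
[ 0      0     0 ]
Row echelon form:
[ 8     -3    -3 ]
[ 0  -11/8  45/8 ]
[ 0      0     0 ]
Nonzero rows / pivot columns: 2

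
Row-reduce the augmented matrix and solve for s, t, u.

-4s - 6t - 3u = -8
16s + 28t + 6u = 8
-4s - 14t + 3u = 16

(-1, 0, 4)

Forward elimination on [A|b]:
R2 <- R2 - (-4)*R1:  [   0    4   -6  -24 ]
R3 <- R3 - (1)*R1:  [  0  -8   6  24 ]
R3 <- R3 - (-2)*R2:  [   0    0   -6  -24 ]
Row echelon form:
[ -4  -6  -3  |   -8 ]
[  0   4  -6  |  -24 ]
[  0   0  -6  |  -24 ]
Back-substitution:
u = (-24) / -6 = 4
t = (-24 - (-6)*(4)) / 4 = 0
s = (-8 - (-6)*(0) - (-3)*(4)) / -4 = -1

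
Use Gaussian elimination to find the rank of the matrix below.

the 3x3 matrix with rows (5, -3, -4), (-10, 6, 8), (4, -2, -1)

rank(A) = 2

Row reduction:
R2 <- R2 - (-2)*R1:  [ 0  0  0 ]
R3 <- R3 - (4/5)*R1:  [    0   2/5  11/5 ]
R2 <-> R3   (pivot in column 2 was zero)
[ 5   -3    -4 ]
[ 0  2/5  11/5 ]
[ 0    0     0 ]
Row echelon form:
[ 5   -3    -4 ]
[ 0  2/5  11/5 ]
[ 0    0     0 ]
Nonzero rows / pivot columns: 2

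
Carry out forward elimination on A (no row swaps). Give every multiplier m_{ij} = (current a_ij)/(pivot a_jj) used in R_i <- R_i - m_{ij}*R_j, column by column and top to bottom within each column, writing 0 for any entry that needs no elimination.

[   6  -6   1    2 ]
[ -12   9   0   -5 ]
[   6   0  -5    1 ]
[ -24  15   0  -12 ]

Forward elimination:
R2 <- R2 - (-2)*R1:  [  0  -3   2  -1 ]
R3 <- R3 - (1)*R1:  [  0   6  -6  -1 ]
R4 <- R4 - (-4)*R1:  [  0  -9   4  -4 ]
R3 <- R3 - (-2)*R2:  [  0   0  -2  -3 ]
R4 <- R4 - (3)*R2:  [  0   0  -2  -1 ]
R4 <- R4 - (1)*R3:  [ 0  0  0  2 ]
Multipliers (in order of application): m_{21} = -2, m_{31} = 1, m_{41} = -4, m_{32} = -2, m_{42} = 3, m_{43} = 1

multipliers: -2, 1, -4, -2, 3, 1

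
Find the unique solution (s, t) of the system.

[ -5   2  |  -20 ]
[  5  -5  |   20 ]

Forward elimination on [A|b]:
R2 <- R2 - (-1)*R1:  [  0  -3   0 ]
Row echelon form:
[ -5   2  |  -20 ]
[  0  -3  |    0 ]
Back-substitution:
t = (0) / -3 = 0
s = (-20 - (2)*(0)) / -5 = 4

(4, 0)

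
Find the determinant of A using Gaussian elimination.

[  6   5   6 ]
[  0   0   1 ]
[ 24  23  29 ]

Forward elimination:
R3 <- R3 - (4)*R1:  [ 0  3  5 ]
R2 <-> R3   (pivot in column 2 was zero)
[ 6  5  6 ]
[ 0  3  5 ]
[ 0  0  1 ]
Upper-triangular form:
[ 6  5  6 ]
[ 0  3  5 ]
[ 0  0  1 ]
det(A) = (-1)^1 * (6) * (3) * (1) = -18  (1 row swap -> sign -1)

det(A) = -18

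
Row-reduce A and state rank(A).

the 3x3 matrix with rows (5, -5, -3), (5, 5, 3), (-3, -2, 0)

Row reduction:
R2 <- R2 - (1)*R1:  [  0  10   6 ]
R3 <- R3 - (-3/5)*R1:  [    0    -5  -9/5 ]
R3 <- R3 - (-1/2)*R2:  [   0    0  6/5 ]
Row echelon form:
[ 5  -5   -3 ]
[ 0  10    6 ]
[ 0   0  6/5 ]
Nonzero rows / pivot columns: 3

rank(A) = 3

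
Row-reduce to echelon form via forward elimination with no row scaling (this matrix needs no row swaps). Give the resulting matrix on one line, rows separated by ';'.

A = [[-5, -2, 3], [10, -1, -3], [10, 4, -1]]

REF = [-5 -2 3; 0 -5 3; 0 0 5]

Forward elimination:
R2 <- R2 - (-2)*R1:  [  0  -5   3 ]
R3 <- R3 - (-2)*R1:  [ 0  0  5 ]
Row echelon form:
[ -5  -2  3 ]
[  0  -5  3 ]
[  0   0  5 ]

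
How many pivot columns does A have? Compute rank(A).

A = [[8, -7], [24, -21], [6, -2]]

rank(A) = 2

Row reduction:
R2 <- R2 - (3)*R1:  [ 0  0 ]
R3 <- R3 - (3/4)*R1:  [    0  13/4 ]
R2 <-> R3   (pivot in column 2 was zero)
[ 8    -7 ]
[ 0  13/4 ]
[ 0     0 ]
Row echelon form:
[ 8    -7 ]
[ 0  13/4 ]
[ 0     0 ]
Nonzero rows / pivot columns: 2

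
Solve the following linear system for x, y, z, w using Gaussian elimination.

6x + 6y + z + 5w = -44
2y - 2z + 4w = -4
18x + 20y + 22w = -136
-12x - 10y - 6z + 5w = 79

(-3, -3, -3, -1)

Forward elimination on [A|b]:
R3 <- R3 - (3)*R1:  [  0   2  -3   7  -4 ]
R4 <- R4 - (-2)*R1:  [  0   2  -4  15  -9 ]
R3 <- R3 - (1)*R2:  [  0   0  -1   3   0 ]
R4 <- R4 - (1)*R2:  [  0   0  -2  11  -5 ]
R4 <- R4 - (2)*R3:  [  0   0   0   5  -5 ]
Row echelon form:
[ 6  6   1  5  |  -44 ]
[ 0  2  -2  4  |   -4 ]
[ 0  0  -1  3  |    0 ]
[ 0  0   0  5  |   -5 ]
Back-substitution:
w = (-5) / 5 = -1
z = (0 - (3)*(-1)) / -1 = -3
y = (-4 - (-2)*(-3) - (4)*(-1)) / 2 = -3
x = (-44 - (6)*(-3) - (1)*(-3) - (5)*(-1)) / 6 = -3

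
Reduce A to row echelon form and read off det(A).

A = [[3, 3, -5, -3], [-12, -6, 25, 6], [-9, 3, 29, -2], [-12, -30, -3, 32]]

det(A) = 288

Forward elimination:
R2 <- R2 - (-4)*R1:  [  0   6   5  -6 ]
R3 <- R3 - (-3)*R1:  [   0   12   14  -11 ]
R4 <- R4 - (-4)*R1:  [   0  -18  -23   20 ]
R3 <- R3 - (2)*R2:  [ 0  0  4  1 ]
R4 <- R4 - (-3)*R2:  [  0   0  -8   2 ]
R4 <- R4 - (-2)*R3:  [ 0  0  0  4 ]
Upper-triangular form:
[ 3  3  -5  -3 ]
[ 0  6   5  -6 ]
[ 0  0   4   1 ]
[ 0  0   0   4 ]
det(A) = (-1)^0 * (3) * (6) * (4) * (4) = 288  (0 row swaps -> sign +1)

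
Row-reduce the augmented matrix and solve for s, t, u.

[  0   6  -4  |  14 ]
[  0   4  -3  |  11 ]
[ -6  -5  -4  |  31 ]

(-1, -1, -5)

Forward elimination on [A|b]:
R1 <-> R3   (pivot in column 1 was zero)
[ -6  -5  -4  31 ]
[  0   4  -3  11 ]
[  0   6  -4  14 ]
R3 <- R3 - (3/2)*R2:  [    0     0   1/2  -5/2 ]
Row echelon form:
[ -6  -5   -4  |    31 ]
[  0   4   -3  |    11 ]
[  0   0  1/2  |  -5/2 ]
Back-substitution:
u = (-5/2) / (1/2) = -5
t = (11 - (-3)*(-5)) / 4 = -1
s = (31 - (-5)*(-1) - (-4)*(-5)) / -6 = -1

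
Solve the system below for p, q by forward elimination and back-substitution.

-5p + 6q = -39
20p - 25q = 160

Forward elimination on [A|b]:
R2 <- R2 - (-4)*R1:  [  0  -1   4 ]
Row echelon form:
[ -5   6  |  -39 ]
[  0  -1  |    4 ]
Back-substitution:
q = (4) / -1 = -4
p = (-39 - (6)*(-4)) / -5 = 3

(3, -4)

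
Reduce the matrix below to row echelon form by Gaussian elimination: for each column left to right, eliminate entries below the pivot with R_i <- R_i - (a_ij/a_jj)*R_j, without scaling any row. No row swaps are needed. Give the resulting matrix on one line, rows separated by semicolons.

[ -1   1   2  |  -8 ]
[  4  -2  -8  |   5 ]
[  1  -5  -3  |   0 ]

Forward elimination:
R2 <- R2 - (-4)*R1:  [   0    2    0  -27 ]
R3 <- R3 - (-1)*R1:  [  0  -4  -1  -8 ]
R3 <- R3 - (-2)*R2:  [   0    0   -1  -62 ]
Row echelon form:
[ -1  1   2  |   -8 ]
[  0  2   0  |  -27 ]
[  0  0  -1  |  -62 ]

REF = [-1 1 2 -8; 0 2 0 -27; 0 0 -1 -62]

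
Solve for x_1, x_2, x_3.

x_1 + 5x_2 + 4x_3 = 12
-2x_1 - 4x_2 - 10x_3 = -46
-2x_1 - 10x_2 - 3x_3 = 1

Forward elimination on [A|b]:
R2 <- R2 - (-2)*R1:  [   0    6   -2  -22 ]
R3 <- R3 - (-2)*R1:  [  0   0   5  25 ]
Row echelon form:
[ 1  5   4  |   12 ]
[ 0  6  -2  |  -22 ]
[ 0  0   5  |   25 ]
Back-substitution:
x_3 = (25) / 5 = 5
x_2 = (-22 - (-2)*(5)) / 6 = -2
x_1 = (12 - (5)*(-2) - (4)*(5)) / 1 = 2

(2, -2, 5)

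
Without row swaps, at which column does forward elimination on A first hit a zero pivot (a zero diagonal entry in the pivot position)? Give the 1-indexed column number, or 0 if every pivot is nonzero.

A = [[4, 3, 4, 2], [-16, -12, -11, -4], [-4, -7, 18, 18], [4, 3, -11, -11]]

Naive forward elimination:
R2 <- R2 - (-4)*R1:  [ 0  0  5  4 ]
R3 <- R3 - (-1)*R1:  [  0  -4  22  20 ]
R4 <- R4 - (1)*R1:  [   0    0  -15  -13 ]
Matrix at this point:
[ 4   3    4    2 ]
[ 0   0    5    4 ]
[ 0  -4   22   20 ]
[ 0   0  -15  -13 ]
Pivot entry (2,2) is zero but row 3 has -4 in column 2 -> naive elimination stops; a row interchange (e.g. R2 <-> R3) would be required here.

first zero-pivot column = 2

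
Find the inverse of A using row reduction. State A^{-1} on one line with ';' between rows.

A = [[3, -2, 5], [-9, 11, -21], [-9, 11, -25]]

Gauss-Jordan on [A | I]:
R1 <- (1/3)*R1:  [    1  -2/3   5/3  |   1/3     0     0 ]
R2 <- R2 - (-9)*R1:  [  0   5  -6  |   3   1   0 ]
R3 <- R3 - (-9)*R1:  [   0    5  -10  |    3    0    1 ]
R2 <- (1/5)*R2:  [    0     1  -6/5  |   3/5   1/5     0 ]
R1 <- R1 - (-2/3)*R2:  [     1      0  13/15  |  11/15   2/15      0 ]
R3 <- R3 - (5)*R2:  [  0   0  -4  |   0  -1   1 ]
R3 <- (1/-4)*R3:  [    0     0     1  |     0   1/4  -1/4 ]
R1 <- R1 - (13/15)*R3:  [     1      0      0  |  11/15  -1/12  13/60 ]
R2 <- R2 - (-6/5)*R3:  [     0      1      0  |    3/5    1/2  -3/10 ]
Right block of [I | A^{-1}] is the inverse:
[ 11/15  -1/12  13/60 ]
[   3/5    1/2  -3/10 ]
[     0    1/4   -1/4 ]

inverse = [11/15 -1/12 13/60; 3/5 1/2 -3/10; 0 1/4 -1/4]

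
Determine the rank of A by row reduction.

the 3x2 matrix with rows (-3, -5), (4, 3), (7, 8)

Row reduction:
R2 <- R2 - (-4/3)*R1:  [     0  -11/3 ]
R3 <- R3 - (-7/3)*R1:  [     0  -11/3 ]
R3 <- R3 - (1)*R2:  [ 0  0 ]
Row echelon form:
[ -3     -5 ]
[  0  -11/3 ]
[  0      0 ]
Nonzero rows / pivot columns: 2

rank(A) = 2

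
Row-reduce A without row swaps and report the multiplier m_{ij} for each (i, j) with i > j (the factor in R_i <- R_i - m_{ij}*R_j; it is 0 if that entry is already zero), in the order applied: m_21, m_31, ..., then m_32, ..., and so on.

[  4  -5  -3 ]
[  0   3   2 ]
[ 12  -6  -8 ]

Forward elimination:
R2: entry in column 1 is already 0 -> m_{21} = 0 (no row operation needed)
R3 <- R3 - (3)*R1:  [ 0  9  1 ]
R3 <- R3 - (3)*R2:  [  0   0  -5 ]
Multipliers (in order of application): m_{21} = 0, m_{31} = 3, m_{32} = 3

multipliers: 0, 3, 3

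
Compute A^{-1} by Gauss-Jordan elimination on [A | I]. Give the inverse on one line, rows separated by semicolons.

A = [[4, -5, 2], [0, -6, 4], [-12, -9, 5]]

inverse = [1/20 7/120 -1/15; -2/5 11/30 -2/15; -3/5 4/5 -1/5]

Gauss-Jordan on [A | I]:
R1 <- (1/4)*R1:  [    1  -5/4   1/2  |   1/4     0     0 ]
R3 <- R3 - (-12)*R1:  [   0  -24   11  |    3    0    1 ]
R2 <- (1/-6)*R2:  [    0     1  -2/3  |     0  -1/6     0 ]
R1 <- R1 - (-5/4)*R2:  [     1      0   -1/3  |    1/4  -5/24      0 ]
R3 <- R3 - (-24)*R2:  [  0   0  -5  |   3  -4   1 ]
R3 <- (1/-5)*R3:  [    0     0     1  |  -3/5   4/5  -1/5 ]
R1 <- R1 - (-1/3)*R3:  [     1      0      0  |   1/20  7/120  -1/15 ]
R2 <- R2 - (-2/3)*R3:  [     0      1      0  |   -2/5  11/30  -2/15 ]
Right block of [I | A^{-1}] is the inverse:
[ 1/20  7/120  -1/15 ]
[ -2/5  11/30  -2/15 ]
[ -3/5    4/5   -1/5 ]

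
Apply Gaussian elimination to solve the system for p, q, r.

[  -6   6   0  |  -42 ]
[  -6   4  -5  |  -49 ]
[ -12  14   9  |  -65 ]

Forward elimination on [A|b]:
R2 <- R2 - (1)*R1:  [  0  -2  -5  -7 ]
R3 <- R3 - (2)*R1:  [  0   2   9  19 ]
R3 <- R3 - (-1)*R2:  [  0   0   4  12 ]
Row echelon form:
[ -6   6   0  |  -42 ]
[  0  -2  -5  |   -7 ]
[  0   0   4  |   12 ]
Back-substitution:
r = (12) / 4 = 3
q = (-7 - (-5)*(3)) / -2 = -4
p = (-42 - (6)*(-4)) / -6 = 3

(3, -4, 3)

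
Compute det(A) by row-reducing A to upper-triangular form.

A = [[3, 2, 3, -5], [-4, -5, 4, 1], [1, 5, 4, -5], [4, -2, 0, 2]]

det(A) = -560

Forward elimination:
R2 <- R2 - (-4/3)*R1:  [     0   -7/3      8  -17/3 ]
R3 <- R3 - (1/3)*R1:  [     0   13/3      3  -10/3 ]
R4 <- R4 - (4/3)*R1:  [     0  -14/3     -4   26/3 ]
R3 <- R3 - (-13/7)*R2:  [     0      0  125/7  -97/7 ]
R4 <- R4 - (2)*R2:  [   0    0  -20   20 ]
R4 <- R4 - (-28/25)*R3:  [      0       0       0  112/25 ]
Upper-triangular form:
[ 3     2      3      -5 ]
[ 0  -7/3      8   -17/3 ]
[ 0     0  125/7   -97/7 ]
[ 0     0      0  112/25 ]
det(A) = (-1)^0 * (3) * (-7/3) * (125/7) * (112/25) = -560  (0 row swaps -> sign +1)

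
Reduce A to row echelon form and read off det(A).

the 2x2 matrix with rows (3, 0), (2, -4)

Forward elimination:
R2 <- R2 - (2/3)*R1:  [  0  -4 ]
Upper-triangular form:
[ 3   0 ]
[ 0  -4 ]
det(A) = (-1)^0 * (3) * (-4) = -12  (0 row swaps -> sign +1)

det(A) = -12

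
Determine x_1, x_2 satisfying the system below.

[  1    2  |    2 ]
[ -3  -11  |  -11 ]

(0, 1)

Forward elimination on [A|b]:
R2 <- R2 - (-3)*R1:  [  0  -5  -5 ]
Row echelon form:
[ 1   2  |   2 ]
[ 0  -5  |  -5 ]
Back-substitution:
x_2 = (-5) / -5 = 1
x_1 = (2 - (2)*(1)) / 1 = 0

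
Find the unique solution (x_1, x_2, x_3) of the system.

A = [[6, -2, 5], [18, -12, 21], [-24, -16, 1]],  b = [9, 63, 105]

Forward elimination on [A|b]:
R2 <- R2 - (3)*R1:  [  0  -6   6  36 ]
R3 <- R3 - (-4)*R1:  [   0  -24   21  141 ]
R3 <- R3 - (4)*R2:  [  0   0  -3  -3 ]
Row echelon form:
[ 6  -2   5  |   9 ]
[ 0  -6   6  |  36 ]
[ 0   0  -3  |  -3 ]
Back-substitution:
x_3 = (-3) / -3 = 1
x_2 = (36 - (6)*(1)) / -6 = -5
x_1 = (9 - (-2)*(-5) - (5)*(1)) / 6 = -1

(-1, -5, 1)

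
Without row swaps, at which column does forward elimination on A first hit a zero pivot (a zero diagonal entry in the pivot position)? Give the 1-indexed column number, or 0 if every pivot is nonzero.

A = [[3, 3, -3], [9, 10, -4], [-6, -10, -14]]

first zero-pivot column = 3

Naive forward elimination:
R2 <- R2 - (3)*R1:  [ 0  1  5 ]
R3 <- R3 - (-2)*R1:  [   0   -4  -20 ]
R3 <- R3 - (-4)*R2:  [ 0  0  0 ]
Matrix at this point:
[ 3  3  -3 ]
[ 0  1   5 ]
[ 0  0   0 ]
Pivot entry (3,3) in the last row is zero and there are no rows below to swap with -> zero pivot in column 3 (A is singular).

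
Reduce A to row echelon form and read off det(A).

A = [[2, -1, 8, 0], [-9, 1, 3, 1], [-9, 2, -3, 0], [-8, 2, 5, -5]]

det(A) = 127

Forward elimination:
R2 <- R2 - (-9/2)*R1:  [    0  -7/2    39     1 ]
R3 <- R3 - (-9/2)*R1:  [    0  -5/2    33     0 ]
R4 <- R4 - (-4)*R1:  [  0  -2  37  -5 ]
R3 <- R3 - (5/7)*R2:  [    0     0  36/7  -5/7 ]
R4 <- R4 - (4/7)*R2:  [     0      0  103/7  -39/7 ]
R4 <- R4 - (103/36)*R3:  [       0        0        0  -127/36 ]
Upper-triangular form:
[ 2    -1     8        0 ]
[ 0  -7/2    39        1 ]
[ 0     0  36/7     -5/7 ]
[ 0     0     0  -127/36 ]
det(A) = (-1)^0 * (2) * (-7/2) * (36/7) * (-127/36) = 127  (0 row swaps -> sign +1)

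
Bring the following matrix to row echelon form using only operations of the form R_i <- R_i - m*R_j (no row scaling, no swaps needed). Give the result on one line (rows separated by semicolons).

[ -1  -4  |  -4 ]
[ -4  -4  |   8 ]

REF = [-1 -4 -4; 0 12 24]

Forward elimination:
R2 <- R2 - (4)*R1:  [  0  12  24 ]
Row echelon form:
[ -1  -4  |  -4 ]
[  0  12  |  24 ]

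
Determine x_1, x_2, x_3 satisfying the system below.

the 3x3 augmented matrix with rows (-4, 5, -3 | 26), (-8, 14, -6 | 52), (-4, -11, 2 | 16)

Forward elimination on [A|b]:
R2 <- R2 - (2)*R1:  [ 0  4  0  0 ]
R3 <- R3 - (1)*R1:  [   0  -16    5  -10 ]
R3 <- R3 - (-4)*R2:  [   0    0    5  -10 ]
Row echelon form:
[ -4  5  -3  |   26 ]
[  0  4   0  |    0 ]
[  0  0   5  |  -10 ]
Back-substitution:
x_3 = (-10) / 5 = -2
x_2 = (0) / 4 = 0
x_1 = (26 - (5)*(0) - (-3)*(-2)) / -4 = -5

(-5, 0, -2)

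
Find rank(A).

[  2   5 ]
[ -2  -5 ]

Row reduction:
R2 <- R2 - (-1)*R1:  [ 0  0 ]
Row echelon form:
[ 2  5 ]
[ 0  0 ]
Nonzero rows / pivot columns: 1

rank(A) = 1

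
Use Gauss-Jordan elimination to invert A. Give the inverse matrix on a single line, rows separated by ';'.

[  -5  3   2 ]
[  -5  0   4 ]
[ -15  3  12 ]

inverse = [-2/5 -1 2/5; 0 -1 1/3; -1/2 -1 1/2]

Gauss-Jordan on [A | I]:
R1 <- (1/-5)*R1:  [    1  -3/5  -2/5  |  -1/5     0     0 ]
R2 <- R2 - (-5)*R1:  [  0  -3   2  |  -1   1   0 ]
R3 <- R3 - (-15)*R1:  [  0  -6   6  |  -3   0   1 ]
R2 <- (1/-3)*R2:  [    0     1  -2/3  |   1/3  -1/3     0 ]
R1 <- R1 - (-3/5)*R2:  [    1     0  -4/5  |     0  -1/5     0 ]
R3 <- R3 - (-6)*R2:  [  0   0   2  |  -1  -2   1 ]
R3 <- (1/2)*R3:  [    0     0     1  |  -1/2    -1   1/2 ]
R1 <- R1 - (-4/5)*R3:  [    1     0     0  |  -2/5    -1   2/5 ]
R2 <- R2 - (-2/3)*R3:  [   0    1    0  |    0   -1  1/3 ]
Right block of [I | A^{-1}] is the inverse:
[ -2/5  -1  2/5 ]
[    0  -1  1/3 ]
[ -1/2  -1  1/2 ]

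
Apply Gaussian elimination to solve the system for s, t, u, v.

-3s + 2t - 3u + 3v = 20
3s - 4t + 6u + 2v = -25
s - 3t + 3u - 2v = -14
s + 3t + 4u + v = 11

Forward elimination on [A|b]:
R2 <- R2 - (-1)*R1:  [  0  -2   3   5  -5 ]
R3 <- R3 - (-1/3)*R1:  [     0   -7/3      2     -1  -22/3 ]
R4 <- R4 - (-1/3)*R1:  [    0  11/3     3     2  53/3 ]
R3 <- R3 - (7/6)*R2:  [     0      0   -3/2  -41/6   -3/2 ]
R4 <- R4 - (-11/6)*R2:  [    0     0  17/2  67/6  17/2 ]
R4 <- R4 - (-17/3)*R3:  [      0       0       0  -248/9       0 ]
Row echelon form:
[ -3   2    -3       3  |    20 ]
[  0  -2     3       5  |    -5 ]
[  0   0  -3/2   -41/6  |  -3/2 ]
[  0   0     0  -248/9  |     0 ]
Back-substitution:
v = (0) / (-248/9) = 0
u = (-3/2 - (-41/6)*(0)) / (-3/2) = 1
t = (-5 - (3)*(1) - (5)*(0)) / -2 = 4
s = (20 - (2)*(4) - (-3)*(1) - (3)*(0)) / -3 = -5

(-5, 4, 1, 0)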